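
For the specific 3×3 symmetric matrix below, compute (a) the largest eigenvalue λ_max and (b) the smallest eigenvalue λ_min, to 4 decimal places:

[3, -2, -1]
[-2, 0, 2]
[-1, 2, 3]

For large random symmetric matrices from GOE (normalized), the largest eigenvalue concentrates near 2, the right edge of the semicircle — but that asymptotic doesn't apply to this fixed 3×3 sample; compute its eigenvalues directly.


Since M is real symmetric, all three eigenvalues are real; they are the roots of det(λI − M) = λ³ − (tr M) λ² + s λ − det M, where s is the sum of the principal 2×2 minors.
tr M = 3 + 0 + 3 = 6.
s = (3·0 − (-2)²) + (3·3 − (-1)²) + (0·3 − 2²) = -4 + 8 + (-4) = 0.
det M (expand along row 1) = 3·(-4) − (-2)·(-4) + (-1)·(-4) = -16.
Characteristic polynomial: λ³ − 6λ² + 16 = 0.
Substitute λ = y + (tr M)/3 = y + 2.000000 to remove the quadratic term: y³ + p·y + q = 0 with p = s − (tr M)²/3 = -12.000000 and q = −2(tr M)³/27 + (tr M)·s/3 − det M = 0.000000.
Three real roots ⇒ use the trigonometric (Viète) form: r = 2√(−p/3) = 4.000000, φ = arccos(3q/(p·r)) = arccos(0.000000) = 1.570796 rad.
y_k = r·cos(φ/3 − 2πk/3) for k = 0, 1, 2 gives y = 3.464102, 0.000000, -3.464102.
λ_k = y_k + 2.000000 gives λ = 5.4641, 2.0000, -1.4641 (check: the sum is 6.0000 = tr M).

Hence λ_max = 5.4641 and λ_min = -1.4641.


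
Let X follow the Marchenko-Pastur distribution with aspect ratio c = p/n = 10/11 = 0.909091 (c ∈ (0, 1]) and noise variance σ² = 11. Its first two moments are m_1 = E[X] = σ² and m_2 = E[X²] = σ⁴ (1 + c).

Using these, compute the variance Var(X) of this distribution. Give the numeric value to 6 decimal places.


m_1 = E[X] = σ² = 11, so m_1² = 121.
m_2 = E[X²] = σ⁴ (1 + c) = 121 · (1 + 0.909091) = 121 · 1.909091 = 231.000000.
(Note m_2 − m_1² simplifies to c · σ⁴ = 0.909091 · 121.)

Var(X) = m_2 − m_1² = 231.000000 − 121 = 110.000000.


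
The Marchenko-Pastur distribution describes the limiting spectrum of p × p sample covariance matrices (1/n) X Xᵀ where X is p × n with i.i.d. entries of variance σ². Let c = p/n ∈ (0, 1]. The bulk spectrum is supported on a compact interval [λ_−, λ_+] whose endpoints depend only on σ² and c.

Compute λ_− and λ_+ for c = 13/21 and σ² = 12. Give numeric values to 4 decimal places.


c = 13/21 = 0.619048; √c = 0.786796.
λ_− = σ² (1 − √c)² = 12 · (1 − 0.786796)² = 12 · (0.213204)² = 0.545472.
λ_+ = σ² (1 + √c)² = 12 · (1 + 0.786796)² = 12 · (1.786796)² = 38.311670.

Rounded to 4 decimal places: λ_− ≈ 0.5455, λ_+ ≈ 38.3117.


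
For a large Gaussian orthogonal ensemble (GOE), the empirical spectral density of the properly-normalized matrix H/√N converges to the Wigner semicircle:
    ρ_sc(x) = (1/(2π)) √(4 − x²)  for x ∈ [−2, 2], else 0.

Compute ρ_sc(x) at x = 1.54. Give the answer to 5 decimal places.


ρ_sc(x) = (1/(2π)) √(4 − x²). With x = 1.54:
  4 − x² = 4 − (1.54)² = 4 − 2.371600 = 1.628400.
  √(4 − x²) = 1.276088.
  1/(2π) = 0.159155.
  ρ_sc(1.54) = 0.159155 · 1.276088 = 0.203096.

Rounded to 5 decimal places: ρ_sc(1.54) ≈ 0.20310.


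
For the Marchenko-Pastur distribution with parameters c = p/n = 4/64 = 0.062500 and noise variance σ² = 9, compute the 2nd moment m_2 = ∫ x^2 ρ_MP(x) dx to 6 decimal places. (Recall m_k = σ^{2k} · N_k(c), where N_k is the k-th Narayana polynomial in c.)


E[X²] = σ⁴ (1 + c) (second MP moment). With σ² = 9 (so σ⁴ = 81) and c = 4/64 = 0.062500: E[X²] = 81 · (1 + 0.062500) = 81 · 1.062500.

So E[X^2] = 86.062500.


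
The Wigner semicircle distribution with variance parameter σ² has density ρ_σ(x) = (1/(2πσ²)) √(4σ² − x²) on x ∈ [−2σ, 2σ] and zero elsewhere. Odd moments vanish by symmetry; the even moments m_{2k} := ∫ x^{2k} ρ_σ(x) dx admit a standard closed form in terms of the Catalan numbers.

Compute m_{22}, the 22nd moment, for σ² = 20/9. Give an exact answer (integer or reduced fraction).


By the scaled semicircle moment identity, m_{2k} = σ^{2k} · C_k with k = 11.
C_11 = (1/(k+1)) · C(2k, k) = (1/12) · C(22, 11) = (1/12) · 705432 = 58786.
σ^{2k} = (σ²)^k = (20/9)^11 = 204800000000000/31381059609.

Therefore m_{22} = σ^{22} · C_11 = (204800000000000/31381059609) · 58786 = 12039372800000000000/31381059609.


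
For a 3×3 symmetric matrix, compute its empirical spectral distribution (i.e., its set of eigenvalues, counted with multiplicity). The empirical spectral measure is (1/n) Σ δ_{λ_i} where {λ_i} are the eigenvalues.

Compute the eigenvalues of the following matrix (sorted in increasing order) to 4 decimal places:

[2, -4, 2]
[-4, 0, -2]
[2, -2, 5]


Since M is real symmetric, all three eigenvalues are real; they are the roots of det(λI − M) = λ³ − (tr M) λ² + s λ − det M, where s is the sum of the principal 2×2 minors.
tr M = 2 + 0 + 5 = 7.
s = (2·0 − (-4)²) + (2·5 − 2²) + (0·5 − (-2)²) = -16 + 6 + (-4) = -14.
det M (expand along row 1) = 2·(-4) − (-4)·(-16) + 2·8 = -56.
Characteristic polynomial: λ³ − 7λ² − 14λ + 56 = 0.
Substitute λ = y + (tr M)/3 = y + 2.333333 to remove the quadratic term: y³ + p·y + q = 0 with p = s − (tr M)²/3 = -30.333333 and q = −2(tr M)³/27 + (tr M)·s/3 − det M = -2.074074.
Three real roots ⇒ use the trigonometric (Viète) form: r = 2√(−p/3) = 6.359595, φ = arccos(3q/(p·r)) = arccos(0.032255) = 1.538536 rad.
y_k = r·cos(φ/3 − 2πk/3) for k = 0, 1, 2 gives y = 5.541445, -0.068387, -5.473059.
λ_k = y_k + 2.333333 gives λ = 7.8748, 2.2649, -3.1397 (check: the sum is 7.0000 = tr M).

Eigenvalues sorted in increasing order: [-3.1397, 2.2649, 7.8748].


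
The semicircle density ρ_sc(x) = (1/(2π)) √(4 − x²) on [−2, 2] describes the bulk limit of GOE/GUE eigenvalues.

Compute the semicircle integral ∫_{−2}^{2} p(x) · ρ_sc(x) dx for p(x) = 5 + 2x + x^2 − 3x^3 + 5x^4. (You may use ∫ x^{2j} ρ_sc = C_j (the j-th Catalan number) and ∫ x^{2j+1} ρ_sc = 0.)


Write p(x) = Σ a_i x^i, split into monomials and integrate each against ρ_sc separately.
Using ∫ x^{2j} ρ_sc = C_j = (1/(j+1)) C(2j, j) (Catalan numbers) and ∫ x^{2j+1} ρ_sc = 0 (odd monomials vanish by symmetry):
  i = 0 (even): a_0 · C_{0} = 5 · 1 = 5
  i = 1 (odd): ∫ x^1 ρ_sc = 0 (vanishes)
  i = 2 (even): a_2 · C_{1} = 1 · 1 = 1
  i = 3 (odd): ∫ x^3 ρ_sc = 0 (vanishes)
  i = 4 (even): a_4 · C_{2} = 5 · 2 = 10

Summing the contributions: ∫_{−2}^{2} p(x) ρ_sc(x) dx = 5 + 1 + 10 = 16.


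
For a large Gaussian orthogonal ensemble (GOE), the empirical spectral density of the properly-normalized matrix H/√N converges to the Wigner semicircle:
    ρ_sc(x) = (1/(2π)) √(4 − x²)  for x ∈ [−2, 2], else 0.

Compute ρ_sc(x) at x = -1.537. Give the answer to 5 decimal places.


ρ_sc(x) = (1/(2π)) √(4 − x²). With x = -1.537:
  4 − x² = 4 − (-1.537)² = 4 − 2.362369 = 1.637631.
  √(4 − x²) = 1.279700.
  1/(2π) = 0.159155.
  ρ_sc(-1.537) = 0.159155 · 1.279700 = 0.203671.

Rounded to 5 decimal places: ρ_sc(-1.537) ≈ 0.20367.


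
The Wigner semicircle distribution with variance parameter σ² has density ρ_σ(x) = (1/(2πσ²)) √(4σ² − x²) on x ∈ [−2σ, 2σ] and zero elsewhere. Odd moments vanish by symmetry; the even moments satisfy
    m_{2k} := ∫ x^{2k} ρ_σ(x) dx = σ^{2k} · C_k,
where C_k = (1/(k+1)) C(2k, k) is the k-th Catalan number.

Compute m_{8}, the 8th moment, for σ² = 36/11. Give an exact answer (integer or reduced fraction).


By the scaled semicircle moment identity, m_{2k} = σ^{2k} · C_k with k = 4.
C_4 = (1/(k+1)) · C(2k, k) = (1/5) · C(8, 4) = (1/5) · 70 = 14.
σ^{2k} = (σ²)^k = (36/11)^4 = 1679616/14641.

Therefore m_{8} = σ^{8} · C_4 = (1679616/14641) · 14 = 23514624/14641.


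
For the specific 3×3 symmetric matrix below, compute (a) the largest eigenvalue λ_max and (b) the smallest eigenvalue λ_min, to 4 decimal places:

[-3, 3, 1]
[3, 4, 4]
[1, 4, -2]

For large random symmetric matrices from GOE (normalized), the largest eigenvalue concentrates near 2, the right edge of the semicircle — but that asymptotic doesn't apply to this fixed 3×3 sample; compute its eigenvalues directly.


Since M is real symmetric, all three eigenvalues are real; they are the roots of det(λI − M) = λ³ − (tr M) λ² + s λ − det M, where s is the sum of the principal 2×2 minors.
tr M = -3 + 4 + (-2) = -1.
s = ((-3)·4 − 3²) + ((-3)·(-2) − 1²) + (4·(-2) − 4²) = -21 + 5 + (-24) = -40.
det M (expand along row 1) = (-3)·(-24) − 3·(-10) + 1·8 = 110.
Characteristic polynomial: λ³ + λ² − 40λ − 110 = 0.
Substitute λ = y + (tr M)/3 = y − 0.333333 to remove the quadratic term: y³ + p·y + q = 0 with p = s − (tr M)²/3 = -40.333333 and q = −2(tr M)³/27 + (tr M)·s/3 − det M = -96.592593.
Three real roots ⇒ use the trigonometric (Viète) form: r = 2√(−p/3) = 7.333333, φ = arccos(3q/(p·r)) = arccos(0.979715) = 0.201764 rad.
y_k = r·cos(φ/3 − 2πk/3) for k = 0, 1, 2 gives y = 7.316754, -3.231574, -4.085181.
λ_k = y_k − 0.333333 gives λ = 6.9834, -3.5649, -4.4185 (check: the sum is -1.0000 = tr M).

Hence λ_max = 6.9834 and λ_min = -4.4185.


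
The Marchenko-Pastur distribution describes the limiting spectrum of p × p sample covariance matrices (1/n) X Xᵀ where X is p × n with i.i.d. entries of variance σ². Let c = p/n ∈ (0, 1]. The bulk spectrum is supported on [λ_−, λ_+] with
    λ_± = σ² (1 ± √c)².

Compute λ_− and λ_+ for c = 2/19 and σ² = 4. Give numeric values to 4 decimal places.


c = 2/19 = 0.105263; √c = 0.324443.
λ_− = σ² (1 − √c)² = 4 · (1 − 0.324443)² = 4 · (0.675557)² = 1.825510.
λ_+ = σ² (1 + √c)² = 4 · (1 + 0.324443)² = 4 · (1.324443)² = 7.016595.

Rounded to 4 decimal places: λ_− ≈ 1.8255, λ_+ ≈ 7.0166.


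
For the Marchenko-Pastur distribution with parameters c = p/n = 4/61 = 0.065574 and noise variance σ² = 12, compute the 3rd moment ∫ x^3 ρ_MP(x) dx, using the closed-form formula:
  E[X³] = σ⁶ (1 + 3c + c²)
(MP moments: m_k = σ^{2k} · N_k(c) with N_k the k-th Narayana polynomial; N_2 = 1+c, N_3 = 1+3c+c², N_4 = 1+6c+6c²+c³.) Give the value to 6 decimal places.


E[X³] = σ⁶ (1 + 3c + c²) (third MP moment). With σ² = 12 (so σ⁶ = 1728) and c = 4/61 = 0.065574: E[X³] = 1728 · (1 + 3·0.065574 + (0.065574)²) = 1728 · 1.201021.

So E[X^3] = 2075.364687.


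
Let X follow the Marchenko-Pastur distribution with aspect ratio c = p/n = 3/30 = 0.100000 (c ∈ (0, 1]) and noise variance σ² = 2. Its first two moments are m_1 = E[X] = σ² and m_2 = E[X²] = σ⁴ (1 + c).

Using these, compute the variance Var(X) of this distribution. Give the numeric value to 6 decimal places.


m_1 = E[X] = σ² = 2, so m_1² = 4.
m_2 = E[X²] = σ⁴ (1 + c) = 4 · (1 + 0.100000) = 4 · 1.100000 = 4.400000.
(Note m_2 − m_1² simplifies to c · σ⁴ = 0.100000 · 4.)

Var(X) = m_2 − m_1² = 4.400000 − 4 = 0.400000.


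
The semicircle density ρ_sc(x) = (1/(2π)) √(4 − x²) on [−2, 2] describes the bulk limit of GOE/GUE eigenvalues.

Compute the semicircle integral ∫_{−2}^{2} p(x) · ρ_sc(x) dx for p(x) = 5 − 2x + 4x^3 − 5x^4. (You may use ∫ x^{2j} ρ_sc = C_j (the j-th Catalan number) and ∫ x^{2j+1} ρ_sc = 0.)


Write p(x) = Σ a_i x^i, split into monomials and integrate each against ρ_sc separately.
Using ∫ x^{2j} ρ_sc = C_j = (1/(j+1)) C(2j, j) (Catalan numbers) and ∫ x^{2j+1} ρ_sc = 0 (odd monomials vanish by symmetry):
  i = 0 (even): a_0 · C_{0} = 5 · 1 = 5
  i = 1 (odd): ∫ x^1 ρ_sc = 0 (vanishes)
  i = 3 (odd): ∫ x^3 ρ_sc = 0 (vanishes)
  i = 4 (even): a_4 · C_{2} = -5 · 2 = -10

Summing the contributions: ∫_{−2}^{2} p(x) ρ_sc(x) dx = 5 + (-10) = -5.


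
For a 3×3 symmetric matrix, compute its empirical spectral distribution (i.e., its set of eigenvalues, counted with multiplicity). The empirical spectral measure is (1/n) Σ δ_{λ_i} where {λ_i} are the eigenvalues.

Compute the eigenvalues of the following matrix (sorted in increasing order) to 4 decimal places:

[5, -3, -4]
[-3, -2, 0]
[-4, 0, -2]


Since M is real symmetric, all three eigenvalues are real; they are the roots of det(λI − M) = λ³ − (tr M) λ² + s λ − det M, where s is the sum of the principal 2×2 minors.
tr M = 5 + (-2) + (-2) = 1.
s = (5·(-2) − (-3)²) + (5·(-2) − (-4)²) + ((-2)·(-2) − 0²) = -19 + (-26) + 4 = -41.
det M (expand along row 1) = 5·4 − (-3)·6 + (-4)·(-8) = 70.
Characteristic polynomial: λ³ − λ² − 41λ − 70 = 0.
Substitute λ = y + (tr M)/3 = y + 0.333333 to remove the quadratic term: y³ + p·y + q = 0 with p = s − (tr M)²/3 = -41.333333 and q = −2(tr M)³/27 + (tr M)·s/3 − det M = -83.740741.
Three real roots ⇒ use the trigonometric (Viète) form: r = 2√(−p/3) = 7.423686, φ = arccos(3q/(p·r)) = arccos(0.818725) = 0.611609 rad.
y_k = r·cos(φ/3 − 2πk/3) for k = 0, 1, 2 gives y = 7.269944, -2.333333, -4.936611.
λ_k = y_k + 0.333333 gives λ = 7.6033, -2.0000, -4.6033 (check: the sum is 1.0000 = tr M).

Eigenvalues sorted in increasing order: [-4.6033, -2.0000, 7.6033].


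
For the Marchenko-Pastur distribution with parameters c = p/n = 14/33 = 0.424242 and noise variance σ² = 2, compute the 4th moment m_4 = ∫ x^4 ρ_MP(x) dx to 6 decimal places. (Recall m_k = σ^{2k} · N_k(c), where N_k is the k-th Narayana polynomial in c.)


E[X⁴] = σ⁸ (1 + 6c + 6c² + c³) (fourth MP moment). With σ² = 2 (so σ⁸ = 16) and c = 14/33 = 0.424242: E[X⁴] = 16 · (1 + 6·0.424242 + 6·(0.424242)² + (0.424242)³) = 16 · 4.701700.

So E[X^4] = 75.227203.


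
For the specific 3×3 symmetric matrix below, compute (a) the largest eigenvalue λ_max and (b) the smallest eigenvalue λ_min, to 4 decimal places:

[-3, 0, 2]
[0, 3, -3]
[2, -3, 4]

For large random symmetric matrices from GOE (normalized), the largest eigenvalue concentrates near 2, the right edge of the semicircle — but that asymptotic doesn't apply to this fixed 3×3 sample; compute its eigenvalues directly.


Since M is real symmetric, all three eigenvalues are real; they are the roots of det(λI − M) = λ³ − (tr M) λ² + s λ − det M, where s is the sum of the principal 2×2 minors.
tr M = -3 + 3 + 4 = 4.
s = ((-3)·3 − 0²) + ((-3)·4 − 2²) + (3·4 − (-3)²) = -9 + (-16) + 3 = -22.
det M (expand along row 1) = (-3)·3 − 0·6 + 2·(-6) = -21.
Characteristic polynomial: λ³ − 4λ² − 22λ + 21 = 0.
Substitute λ = y + (tr M)/3 = y + 1.333333 to remove the quadratic term: y³ + p·y + q = 0 with p = s − (tr M)²/3 = -27.333333 and q = −2(tr M)³/27 + (tr M)·s/3 − det M = -13.074074.
Three real roots ⇒ use the trigonometric (Viète) form: r = 2√(−p/3) = 6.036923, φ = arccos(3q/(p·r)) = arccos(0.237697) = 1.330802 rad.
y_k = r·cos(φ/3 − 2πk/3) for k = 0, 1, 2 gives y = 5.452623, -0.482428, -4.970195.
λ_k = y_k + 1.333333 gives λ = 6.7860, 0.8509, -3.6369 (check: the sum is 4.0000 = tr M).

Hence λ_max = 6.7860 and λ_min = -3.6369.


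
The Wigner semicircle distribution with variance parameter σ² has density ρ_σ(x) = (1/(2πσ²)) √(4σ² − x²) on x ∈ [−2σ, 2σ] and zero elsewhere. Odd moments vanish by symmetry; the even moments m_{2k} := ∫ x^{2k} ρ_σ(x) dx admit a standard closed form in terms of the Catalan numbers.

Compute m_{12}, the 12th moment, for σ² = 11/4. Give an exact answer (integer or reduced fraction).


By the scaled semicircle moment identity, m_{2k} = σ^{2k} · C_k with k = 6.
C_6 = (1/(k+1)) · C(2k, k) = (1/7) · C(12, 6) = (1/7) · 924 = 132.
σ^{2k} = (σ²)^k = (11/4)^6 = 1771561/4096.

Therefore m_{12} = σ^{12} · C_6 = (1771561/4096) · 132 = 58461513/1024.


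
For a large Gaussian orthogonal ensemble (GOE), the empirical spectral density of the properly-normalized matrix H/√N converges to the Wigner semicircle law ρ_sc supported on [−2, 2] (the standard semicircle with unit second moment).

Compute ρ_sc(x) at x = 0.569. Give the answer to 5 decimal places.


ρ_sc(x) = (1/(2π)) √(4 − x²). With x = 0.569:
  4 − x² = 4 − (0.569)² = 4 − 0.323761 = 3.676239.
  √(4 − x²) = 1.917352.
  1/(2π) = 0.159155.
  ρ_sc(0.569) = 0.159155 · 1.917352 = 0.305156.

Rounded to 5 decimal places: ρ_sc(0.569) ≈ 0.30516.


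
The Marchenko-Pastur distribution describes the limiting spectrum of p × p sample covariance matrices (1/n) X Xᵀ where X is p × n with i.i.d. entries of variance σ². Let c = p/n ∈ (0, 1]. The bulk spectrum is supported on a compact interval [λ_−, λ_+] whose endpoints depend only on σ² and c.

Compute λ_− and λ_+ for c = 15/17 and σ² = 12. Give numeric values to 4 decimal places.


c = 15/17 = 0.882353; √c = 0.939336.
λ_− = σ² (1 − √c)² = 12 · (1 − 0.939336)² = 12 · (0.060664)² = 0.044161.
λ_+ = σ² (1 + √c)² = 12 · (1 + 0.939336)² = 12 · (1.939336)² = 45.132310.

Rounded to 4 decimal places: λ_− ≈ 0.0442, λ_+ ≈ 45.1323.


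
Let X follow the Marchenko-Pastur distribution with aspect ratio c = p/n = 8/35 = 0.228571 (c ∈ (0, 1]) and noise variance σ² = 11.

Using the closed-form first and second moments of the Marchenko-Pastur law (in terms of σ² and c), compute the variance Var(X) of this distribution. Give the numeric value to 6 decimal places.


Recall the MP moments m_1 = E[X] = σ² and m_2 = E[X²] = σ⁴ (1 + c).
m_1 = E[X] = σ² = 11, so m_1² = 121.
m_2 = E[X²] = σ⁴ (1 + c) = 121 · (1 + 0.228571) = 121 · 1.228571 = 148.657143.
(Note m_2 − m_1² simplifies to c · σ⁴ = 0.228571 · 121.)

Var(X) = m_2 − m_1² = 148.657143 − 121 = 27.657143.


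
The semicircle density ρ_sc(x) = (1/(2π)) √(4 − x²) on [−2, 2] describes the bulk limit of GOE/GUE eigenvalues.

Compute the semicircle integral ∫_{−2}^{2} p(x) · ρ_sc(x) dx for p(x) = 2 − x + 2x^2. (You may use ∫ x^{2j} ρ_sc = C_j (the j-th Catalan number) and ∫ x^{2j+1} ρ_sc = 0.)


Write p(x) = Σ a_i x^i, split into monomials and integrate each against ρ_sc separately.
Using ∫ x^{2j} ρ_sc = C_j = (1/(j+1)) C(2j, j) (Catalan numbers) and ∫ x^{2j+1} ρ_sc = 0 (odd monomials vanish by symmetry):
  i = 0 (even): a_0 · C_{0} = 2 · 1 = 2
  i = 1 (odd): ∫ x^1 ρ_sc = 0 (vanishes)
  i = 2 (even): a_2 · C_{1} = 2 · 1 = 2

Summing the contributions: ∫_{−2}^{2} p(x) ρ_sc(x) dx = 2 + 2 = 4.


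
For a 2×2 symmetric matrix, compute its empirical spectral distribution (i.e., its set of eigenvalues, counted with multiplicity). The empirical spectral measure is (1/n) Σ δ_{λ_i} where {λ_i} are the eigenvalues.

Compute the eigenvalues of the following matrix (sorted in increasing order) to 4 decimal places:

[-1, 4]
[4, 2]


Since M is real symmetric, both eigenvalues are real; they are the roots of det(λI − M) = λ² − (tr M) λ + det M.
tr M = -1 + 2 = 1.
det M = (-1)·2 − 4² = -2 − 16 = -18.
Characteristic polynomial: λ² − λ − 18 = 0.
Discriminant Δ = (tr M)² − 4·det M = 1 − (-72) = 73; √Δ = 8.544004.
λ = (tr M ± √Δ)/2 = (1 ± 8.544004)/2, giving (tr M − √Δ)/2 = -3.7720 and (tr M + √Δ)/2 = 4.7720.

Eigenvalues sorted in increasing order: [-3.7720, 4.7720].


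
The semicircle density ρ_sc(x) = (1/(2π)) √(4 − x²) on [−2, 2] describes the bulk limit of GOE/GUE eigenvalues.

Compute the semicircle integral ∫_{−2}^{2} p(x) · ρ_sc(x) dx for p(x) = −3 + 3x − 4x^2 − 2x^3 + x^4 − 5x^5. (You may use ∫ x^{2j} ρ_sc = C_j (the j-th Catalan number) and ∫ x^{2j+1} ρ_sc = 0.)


Write p(x) = Σ a_i x^i, split into monomials and integrate each against ρ_sc separately.
Using ∫ x^{2j} ρ_sc = C_j = (1/(j+1)) C(2j, j) (Catalan numbers) and ∫ x^{2j+1} ρ_sc = 0 (odd monomials vanish by symmetry):
  i = 0 (even): a_0 · C_{0} = -3 · 1 = -3
  i = 1 (odd): ∫ x^1 ρ_sc = 0 (vanishes)
  i = 2 (even): a_2 · C_{1} = -4 · 1 = -4
  i = 3 (odd): ∫ x^3 ρ_sc = 0 (vanishes)
  i = 4 (even): a_4 · C_{2} = 1 · 2 = 2
  i = 5 (odd): ∫ x^5 ρ_sc = 0 (vanishes)

Summing the contributions: ∫_{−2}^{2} p(x) ρ_sc(x) dx = (-3) + (-4) + 2 = -5.


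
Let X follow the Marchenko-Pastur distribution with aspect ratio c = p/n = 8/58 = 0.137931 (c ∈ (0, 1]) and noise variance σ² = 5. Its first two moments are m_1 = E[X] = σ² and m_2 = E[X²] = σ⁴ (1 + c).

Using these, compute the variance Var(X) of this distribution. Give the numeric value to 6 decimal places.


m_1 = E[X] = σ² = 5, so m_1² = 25.
m_2 = E[X²] = σ⁴ (1 + c) = 25 · (1 + 0.137931) = 25 · 1.137931 = 28.448276.
(Note m_2 − m_1² simplifies to c · σ⁴ = 0.137931 · 25.)

Var(X) = m_2 − m_1² = 28.448276 − 25 = 3.448276.


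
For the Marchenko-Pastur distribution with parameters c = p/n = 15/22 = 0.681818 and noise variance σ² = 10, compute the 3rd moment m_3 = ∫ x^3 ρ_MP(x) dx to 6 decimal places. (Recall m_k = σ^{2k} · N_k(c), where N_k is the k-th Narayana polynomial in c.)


E[X³] = σ⁶ (1 + 3c + c²) (third MP moment). With σ² = 10 (so σ⁶ = 1000) and c = 15/22 = 0.681818: E[X³] = 1000 · (1 + 3·0.681818 + (0.681818)²) = 1000 · 3.510331.

So E[X^3] = 3510.330579.


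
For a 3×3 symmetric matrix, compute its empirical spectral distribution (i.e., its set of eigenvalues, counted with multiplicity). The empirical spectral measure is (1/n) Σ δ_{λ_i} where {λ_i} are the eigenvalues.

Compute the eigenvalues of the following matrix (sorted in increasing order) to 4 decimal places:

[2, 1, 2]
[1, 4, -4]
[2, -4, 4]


Since M is real symmetric, all three eigenvalues are real; they are the roots of det(λI − M) = λ³ − (tr M) λ² + s λ − det M, where s is the sum of the principal 2×2 minors.
tr M = 2 + 4 + 4 = 10.
s = (2·4 − 1²) + (2·4 − 2²) + (4·4 − (-4)²) = 7 + 4 + 0 = 11.
det M (expand along row 1) = 2·0 − 1·12 + 2·(-12) = -36.
Characteristic polynomial: λ³ − 10λ² + 11λ + 36 = 0.
Substitute λ = y + (tr M)/3 = y + 3.333333 to remove the quadratic term: y³ + p·y + q = 0 with p = s − (tr M)²/3 = -22.333333 and q = −2(tr M)³/27 + (tr M)·s/3 − det M = -1.407407.
Three real roots ⇒ use the trigonometric (Viète) form: r = 2√(−p/3) = 5.456902, φ = arccos(3q/(p·r)) = arccos(0.034645) = 1.536144 rad.
y_k = r·cos(φ/3 − 2πk/3) for k = 0, 1, 2 gives y = 4.757015, -0.063029, -4.693986.
λ_k = y_k + 3.333333 gives λ = 8.0903, 3.2703, -1.3607 (check: the sum is 10.0000 = tr M).

Eigenvalues sorted in increasing order: [-1.3607, 3.2703, 8.0903].


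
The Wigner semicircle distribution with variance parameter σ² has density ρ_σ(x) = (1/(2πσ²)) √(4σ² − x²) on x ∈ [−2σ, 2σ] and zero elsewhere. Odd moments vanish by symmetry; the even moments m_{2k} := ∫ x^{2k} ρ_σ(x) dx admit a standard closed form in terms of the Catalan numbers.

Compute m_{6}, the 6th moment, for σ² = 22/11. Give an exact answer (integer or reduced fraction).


By the scaled semicircle moment identity, m_{2k} = σ^{2k} · C_k with k = 3.
C_3 = (1/(k+1)) · C(2k, k) = (1/4) · C(6, 3) = (1/4) · 20 = 5.
σ^{2k} = (σ²)^k = (22/11)^3 = 8.

Therefore m_{6} = σ^{6} · C_3 = 8 · 5 = 40.


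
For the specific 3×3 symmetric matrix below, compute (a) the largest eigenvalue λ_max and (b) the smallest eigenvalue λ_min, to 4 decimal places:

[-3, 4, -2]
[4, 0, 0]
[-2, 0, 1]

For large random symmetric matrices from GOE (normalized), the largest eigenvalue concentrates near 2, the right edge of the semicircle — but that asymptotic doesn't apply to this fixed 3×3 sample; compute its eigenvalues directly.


Since M is real symmetric, all three eigenvalues are real; they are the roots of det(λI − M) = λ³ − (tr M) λ² + s λ − det M, where s is the sum of the principal 2×2 minors.
tr M = -3 + 0 + 1 = -2.
s = ((-3)·0 − 4²) + ((-3)·1 − (-2)²) + (0·1 − 0²) = -16 + (-7) + 0 = -23.
det M (expand along row 1) = (-3)·0 − 4·4 + (-2)·0 = -16.
Characteristic polynomial: λ³ + 2λ² − 23λ + 16 = 0.
Substitute λ = y + (tr M)/3 = y − 0.666667 to remove the quadratic term: y³ + p·y + q = 0 with p = s − (tr M)²/3 = -24.333333 and q = −2(tr M)³/27 + (tr M)·s/3 − det M = 31.925926.
Three real roots ⇒ use the trigonometric (Viète) form: r = 2√(−p/3) = 5.696002, φ = arccos(3q/(p·r)) = arccos(-0.691024) = 2.333701 rad.
y_k = r·cos(φ/3 − 2πk/3) for k = 0, 1, 2 gives y = 4.057768, 1.432940, -5.490708.
λ_k = y_k − 0.666667 gives λ = 3.3911, 0.7663, -6.1574 (check: the sum is -2.0000 = tr M).

Hence λ_max = 3.3911 and λ_min = -6.1574.


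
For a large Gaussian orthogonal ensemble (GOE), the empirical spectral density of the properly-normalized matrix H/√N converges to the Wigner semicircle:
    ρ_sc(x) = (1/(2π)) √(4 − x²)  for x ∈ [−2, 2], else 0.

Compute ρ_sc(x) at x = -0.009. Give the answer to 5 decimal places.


ρ_sc(x) = (1/(2π)) √(4 − x²). With x = -0.009:
  4 − x² = 4 − (-0.009)² = 4 − 0.000081 = 3.999919.
  √(4 − x²) = 1.999980.
  1/(2π) = 0.159155.
  ρ_sc(-0.009) = 0.159155 · 1.999980 = 0.318307.

Rounded to 5 decimal places: ρ_sc(-0.009) ≈ 0.31831.


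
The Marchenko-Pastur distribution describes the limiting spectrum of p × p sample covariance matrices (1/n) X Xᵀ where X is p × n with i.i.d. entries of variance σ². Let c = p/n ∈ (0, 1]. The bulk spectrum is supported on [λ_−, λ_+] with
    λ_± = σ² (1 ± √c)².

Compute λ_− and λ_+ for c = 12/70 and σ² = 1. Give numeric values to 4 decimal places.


c = 12/70 = 0.171429; √c = 0.414039.
λ_− = σ² (1 − √c)² = 1 · (1 − 0.414039)² = 1 · (0.585961)² = 0.343350.
λ_+ = σ² (1 + √c)² = 1 · (1 + 0.414039)² = 1 · (1.414039)² = 1.999507.

Rounded to 4 decimal places: λ_− ≈ 0.3433, λ_+ ≈ 1.9995.


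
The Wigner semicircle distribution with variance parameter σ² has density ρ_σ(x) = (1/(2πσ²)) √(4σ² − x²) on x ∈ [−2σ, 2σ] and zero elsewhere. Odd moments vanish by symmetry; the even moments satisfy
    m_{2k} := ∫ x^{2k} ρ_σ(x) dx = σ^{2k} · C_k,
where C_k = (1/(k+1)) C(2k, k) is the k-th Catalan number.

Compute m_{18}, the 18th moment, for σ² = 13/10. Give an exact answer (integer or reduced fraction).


By the scaled semicircle moment identity, m_{2k} = σ^{2k} · C_k with k = 9.
C_9 = (1/(k+1)) · C(2k, k) = (1/10) · C(18, 9) = (1/10) · 48620 = 4862.
σ^{2k} = (σ²)^k = (13/10)^9 = 10604499373/1000000000.

Therefore m_{18} = σ^{18} · C_9 = (10604499373/1000000000) · 4862 = 25779537975763/500000000.


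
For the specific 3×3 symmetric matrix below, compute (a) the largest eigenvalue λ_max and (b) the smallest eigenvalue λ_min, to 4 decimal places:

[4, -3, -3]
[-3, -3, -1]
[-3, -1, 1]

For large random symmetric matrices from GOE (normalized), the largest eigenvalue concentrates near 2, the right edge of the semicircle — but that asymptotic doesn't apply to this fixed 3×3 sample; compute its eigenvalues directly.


Since M is real symmetric, all three eigenvalues are real; they are the roots of det(λI − M) = λ³ − (tr M) λ² + s λ − det M, where s is the sum of the principal 2×2 minors.
tr M = 4 + (-3) + 1 = 2.
s = (4·(-3) − (-3)²) + (4·1 − (-3)²) + ((-3)·1 − (-1)²) = -21 + (-5) + (-4) = -30.
det M (expand along row 1) = 4·(-4) − (-3)·(-6) + (-3)·(-6) = -16.
Characteristic polynomial: λ³ − 2λ² − 30λ + 16 = 0.
Substitute λ = y + (tr M)/3 = y + 0.666667 to remove the quadratic term: y³ + p·y + q = 0 with p = s − (tr M)²/3 = -31.333333 and q = −2(tr M)³/27 + (tr M)·s/3 − det M = -4.592593.
Three real roots ⇒ use the trigonometric (Viète) form: r = 2√(−p/3) = 6.463573, φ = arccos(3q/(p·r)) = arccos(0.068030) = 1.502714 rad.
y_k = r·cos(φ/3 − 2πk/3) for k = 0, 1, 2 gives y = 5.669514, -0.146673, -5.522841.
λ_k = y_k + 0.666667 gives λ = 6.3362, 0.5200, -4.8562 (check: the sum is 2.0000 = tr M).

Hence λ_max = 6.3362 and λ_min = -4.8562.


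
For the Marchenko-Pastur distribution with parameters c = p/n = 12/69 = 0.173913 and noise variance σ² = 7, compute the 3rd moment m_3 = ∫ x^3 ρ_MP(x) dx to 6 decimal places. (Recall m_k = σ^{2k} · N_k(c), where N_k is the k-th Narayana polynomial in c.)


E[X³] = σ⁶ (1 + 3c + c²) (third MP moment). With σ² = 7 (so σ⁶ = 343) and c = 12/69 = 0.173913: E[X³] = 343 · (1 + 3·0.173913 + (0.173913)²) = 343 · 1.551985.

So E[X^3] = 532.330813.


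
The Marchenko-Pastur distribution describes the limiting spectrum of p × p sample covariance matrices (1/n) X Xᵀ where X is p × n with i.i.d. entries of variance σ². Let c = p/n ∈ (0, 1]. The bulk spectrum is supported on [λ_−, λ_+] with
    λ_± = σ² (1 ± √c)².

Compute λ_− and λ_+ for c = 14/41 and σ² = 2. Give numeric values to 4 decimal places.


c = 14/41 = 0.341463; √c = 0.584349.
λ_− = σ² (1 − √c)² = 2 · (1 − 0.584349)² = 2 · (0.415651)² = 0.345532.
λ_+ = σ² (1 + √c)² = 2 · (1 + 0.584349)² = 2 · (1.584349)² = 5.020322.

Rounded to 4 decimal places: λ_− ≈ 0.3455, λ_+ ≈ 5.0203.


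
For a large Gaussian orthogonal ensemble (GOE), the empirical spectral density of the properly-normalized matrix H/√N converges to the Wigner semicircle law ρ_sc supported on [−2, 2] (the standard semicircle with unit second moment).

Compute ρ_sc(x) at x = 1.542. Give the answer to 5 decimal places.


ρ_sc(x) = (1/(2π)) √(4 − x²). With x = 1.542:
  4 − x² = 4 − (1.542)² = 4 − 2.377764 = 1.622236.
  √(4 − x²) = 1.273670.
  1/(2π) = 0.159155.
  ρ_sc(1.542) = 0.159155 · 1.273670 = 0.202711.

Rounded to 5 decimal places: ρ_sc(1.542) ≈ 0.20271.


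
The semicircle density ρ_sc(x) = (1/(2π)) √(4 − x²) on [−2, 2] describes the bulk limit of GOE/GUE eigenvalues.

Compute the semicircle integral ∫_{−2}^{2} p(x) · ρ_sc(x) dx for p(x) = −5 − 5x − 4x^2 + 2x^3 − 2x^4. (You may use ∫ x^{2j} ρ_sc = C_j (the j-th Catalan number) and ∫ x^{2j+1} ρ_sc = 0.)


Write p(x) = Σ a_i x^i, split into monomials and integrate each against ρ_sc separately.
Using ∫ x^{2j} ρ_sc = C_j = (1/(j+1)) C(2j, j) (Catalan numbers) and ∫ x^{2j+1} ρ_sc = 0 (odd monomials vanish by symmetry):
  i = 0 (even): a_0 · C_{0} = -5 · 1 = -5
  i = 1 (odd): ∫ x^1 ρ_sc = 0 (vanishes)
  i = 2 (even): a_2 · C_{1} = -4 · 1 = -4
  i = 3 (odd): ∫ x^3 ρ_sc = 0 (vanishes)
  i = 4 (even): a_4 · C_{2} = -2 · 2 = -4

Summing the contributions: ∫_{−2}^{2} p(x) ρ_sc(x) dx = (-5) + (-4) + (-4) = -13.


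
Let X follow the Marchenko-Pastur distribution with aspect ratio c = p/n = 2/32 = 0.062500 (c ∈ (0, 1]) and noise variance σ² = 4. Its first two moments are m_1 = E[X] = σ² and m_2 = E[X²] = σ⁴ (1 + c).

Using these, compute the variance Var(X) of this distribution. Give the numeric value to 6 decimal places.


m_1 = E[X] = σ² = 4, so m_1² = 16.
m_2 = E[X²] = σ⁴ (1 + c) = 16 · (1 + 0.062500) = 16 · 1.062500 = 17.000000.
(Note m_2 − m_1² simplifies to c · σ⁴ = 0.062500 · 16.)

Var(X) = m_2 − m_1² = 17.000000 − 16 = 1.000000.


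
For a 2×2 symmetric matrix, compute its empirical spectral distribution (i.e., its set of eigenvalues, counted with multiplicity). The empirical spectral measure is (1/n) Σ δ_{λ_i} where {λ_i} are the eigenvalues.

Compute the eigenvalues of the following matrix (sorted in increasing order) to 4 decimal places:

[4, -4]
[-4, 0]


Since M is real symmetric, both eigenvalues are real; they are the roots of det(λI − M) = λ² − (tr M) λ + det M.
tr M = 4 + 0 = 4.
det M = 4·0 − (-4)² = 0 − 16 = -16.
Characteristic polynomial: λ² − 4λ − 16 = 0.
Discriminant Δ = (tr M)² − 4·det M = 16 − (-64) = 80; √Δ = 8.944272.
λ = (tr M ± √Δ)/2 = (4 ± 8.944272)/2, giving (tr M − √Δ)/2 = -2.4721 and (tr M + √Δ)/2 = 6.4721.

Eigenvalues sorted in increasing order: [-2.4721, 6.4721].


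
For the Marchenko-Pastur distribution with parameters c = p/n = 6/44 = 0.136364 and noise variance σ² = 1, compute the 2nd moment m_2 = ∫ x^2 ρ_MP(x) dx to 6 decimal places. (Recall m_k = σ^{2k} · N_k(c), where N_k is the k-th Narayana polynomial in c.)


E[X²] = σ⁴ (1 + c) (second MP moment). With σ² = 1 (so σ⁴ = 1) and c = 6/44 = 0.136364: E[X²] = 1 · (1 + 0.136364) = 1 · 1.136364.

So E[X^2] = 1.136364.


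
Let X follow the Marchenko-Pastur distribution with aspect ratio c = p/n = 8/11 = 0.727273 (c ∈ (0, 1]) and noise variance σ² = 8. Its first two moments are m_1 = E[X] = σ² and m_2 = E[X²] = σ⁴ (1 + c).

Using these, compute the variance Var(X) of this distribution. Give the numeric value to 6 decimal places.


m_1 = E[X] = σ² = 8, so m_1² = 64.
m_2 = E[X²] = σ⁴ (1 + c) = 64 · (1 + 0.727273) = 64 · 1.727273 = 110.545455.
(Note m_2 − m_1² simplifies to c · σ⁴ = 0.727273 · 64.)

Var(X) = m_2 − m_1² = 110.545455 − 64 = 46.545455.


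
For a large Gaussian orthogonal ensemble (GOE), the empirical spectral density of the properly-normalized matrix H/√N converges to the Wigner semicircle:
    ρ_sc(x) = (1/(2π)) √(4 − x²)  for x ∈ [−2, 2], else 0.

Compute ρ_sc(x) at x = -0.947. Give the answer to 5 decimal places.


ρ_sc(x) = (1/(2π)) √(4 − x²). With x = -0.947:
  4 − x² = 4 − (-0.947)² = 4 − 0.896809 = 3.103191.
  √(4 − x²) = 1.761588.
  1/(2π) = 0.159155.
  ρ_sc(-0.947) = 0.159155 · 1.761588 = 0.280365.

Rounded to 5 decimal places: ρ_sc(-0.947) ≈ 0.28037.


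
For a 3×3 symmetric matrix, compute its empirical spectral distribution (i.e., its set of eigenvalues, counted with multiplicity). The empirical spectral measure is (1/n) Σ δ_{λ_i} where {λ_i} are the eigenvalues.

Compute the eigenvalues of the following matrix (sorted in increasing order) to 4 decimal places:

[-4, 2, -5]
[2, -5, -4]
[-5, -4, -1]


Since M is real symmetric, all three eigenvalues are real; they are the roots of det(λI − M) = λ³ − (tr M) λ² + s λ − det M, where s is the sum of the principal 2×2 minors.
tr M = -4 + (-5) + (-1) = -10.
s = ((-4)·(-5) − 2²) + ((-4)·(-1) − (-5)²) + ((-5)·(-1) − (-4)²) = 16 + (-21) + (-11) = -16.
det M (expand along row 1) = (-4)·(-11) − 2·(-22) + (-5)·(-33) = 253.
Characteristic polynomial: λ³ + 10λ² − 16λ − 253 = 0.
Substitute λ = y + (tr M)/3 = y − 3.333333 to remove the quadratic term: y³ + p·y + q = 0 with p = s − (tr M)²/3 = -49.333333 and q = −2(tr M)³/27 + (tr M)·s/3 − det M = -125.592593.
Three real roots ⇒ use the trigonometric (Viète) form: r = 2√(−p/3) = 8.110350, φ = arccos(3q/(p·r)) = arccos(0.941684) = 0.343196 rad.
y_k = r·cos(φ/3 − 2πk/3) for k = 0, 1, 2 gives y = 8.057338, -3.226911, -4.830427.
λ_k = y_k − 3.333333 gives λ = 4.7240, -6.5602, -8.1638 (check: the sum is -10.0000 = tr M).

Eigenvalues sorted in increasing order: [-8.1638, -6.5602, 4.7240].


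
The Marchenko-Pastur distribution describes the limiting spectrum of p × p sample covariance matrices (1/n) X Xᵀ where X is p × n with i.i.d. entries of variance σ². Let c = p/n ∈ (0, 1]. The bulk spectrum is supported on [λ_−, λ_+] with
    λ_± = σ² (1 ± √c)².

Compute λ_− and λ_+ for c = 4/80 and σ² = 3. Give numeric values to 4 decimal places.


c = 4/80 = 0.050000; √c = 0.223607.
λ_− = σ² (1 − √c)² = 3 · (1 − 0.223607)² = 3 · (0.776393)² = 1.808359.
λ_+ = σ² (1 + √c)² = 3 · (1 + 0.223607)² = 3 · (1.223607)² = 4.491641.

Rounded to 4 decimal places: λ_− ≈ 1.8084, λ_+ ≈ 4.4916.


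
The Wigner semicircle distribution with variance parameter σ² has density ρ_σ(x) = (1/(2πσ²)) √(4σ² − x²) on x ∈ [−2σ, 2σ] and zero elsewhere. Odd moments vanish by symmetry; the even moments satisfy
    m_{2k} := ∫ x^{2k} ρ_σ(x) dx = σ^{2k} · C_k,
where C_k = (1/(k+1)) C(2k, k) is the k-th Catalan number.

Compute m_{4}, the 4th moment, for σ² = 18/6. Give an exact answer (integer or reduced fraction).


By the scaled semicircle moment identity, m_{2k} = σ^{2k} · C_k with k = 2.
C_2 = (1/(k+1)) · C(2k, k) = (1/3) · C(4, 2) = (1/3) · 6 = 2.
σ^{2k} = (σ²)^k = (18/6)^2 = 9.

Therefore m_{4} = σ^{4} · C_2 = 9 · 2 = 18.


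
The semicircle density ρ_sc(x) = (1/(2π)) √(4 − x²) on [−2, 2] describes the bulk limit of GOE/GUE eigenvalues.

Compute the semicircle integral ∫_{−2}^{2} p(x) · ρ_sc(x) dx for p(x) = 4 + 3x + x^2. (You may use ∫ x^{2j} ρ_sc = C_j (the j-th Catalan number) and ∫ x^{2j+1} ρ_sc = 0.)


Write p(x) = Σ a_i x^i, split into monomials and integrate each against ρ_sc separately.
Using ∫ x^{2j} ρ_sc = C_j = (1/(j+1)) C(2j, j) (Catalan numbers) and ∫ x^{2j+1} ρ_sc = 0 (odd monomials vanish by symmetry):
  i = 0 (even): a_0 · C_{0} = 4 · 1 = 4
  i = 1 (odd): ∫ x^1 ρ_sc = 0 (vanishes)
  i = 2 (even): a_2 · C_{1} = 1 · 1 = 1

Summing the contributions: ∫_{−2}^{2} p(x) ρ_sc(x) dx = 4 + 1 = 5.


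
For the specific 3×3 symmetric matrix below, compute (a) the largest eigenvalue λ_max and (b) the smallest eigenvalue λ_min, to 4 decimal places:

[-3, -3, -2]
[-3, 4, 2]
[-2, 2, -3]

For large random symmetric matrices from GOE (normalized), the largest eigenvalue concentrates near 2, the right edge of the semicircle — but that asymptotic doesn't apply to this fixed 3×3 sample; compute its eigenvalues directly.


Since M is real symmetric, all three eigenvalues are real; they are the roots of det(λI − M) = λ³ − (tr M) λ² + s λ − det M, where s is the sum of the principal 2×2 minors.
tr M = -3 + 4 + (-3) = -2.
s = ((-3)·4 − (-3)²) + ((-3)·(-3) − (-2)²) + (4·(-3) − 2²) = -21 + 5 + (-16) = -32.
det M (expand along row 1) = (-3)·(-16) − (-3)·13 + (-2)·2 = 83.
Characteristic polynomial: λ³ + 2λ² − 32λ − 83 = 0.
Substitute λ = y + (tr M)/3 = y − 0.666667 to remove the quadratic term: y³ + p·y + q = 0 with p = s − (tr M)²/3 = -33.333333 and q = −2(tr M)³/27 + (tr M)·s/3 − det M = -61.074074.
Three real roots ⇒ use the trigonometric (Viète) form: r = 2√(−p/3) = 6.666667, φ = arccos(3q/(p·r)) = arccos(0.824500) = 0.601478 rad.
y_k = r·cos(φ/3 − 2πk/3) for k = 0, 1, 2 gives y = 6.533124, -2.116756, -4.416368.
λ_k = y_k − 0.666667 gives λ = 5.8665, -2.7834, -5.0830 (check: the sum is -2.0000 = tr M).

Hence λ_max = 5.8665 and λ_min = -5.0830.


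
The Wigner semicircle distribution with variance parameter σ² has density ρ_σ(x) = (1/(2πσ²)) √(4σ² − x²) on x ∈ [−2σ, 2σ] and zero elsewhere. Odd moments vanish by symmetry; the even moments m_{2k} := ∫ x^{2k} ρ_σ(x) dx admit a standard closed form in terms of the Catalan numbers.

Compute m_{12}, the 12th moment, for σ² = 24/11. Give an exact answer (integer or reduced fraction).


By the scaled semicircle moment identity, m_{2k} = σ^{2k} · C_k with k = 6.
C_6 = (1/(k+1)) · C(2k, k) = (1/7) · C(12, 6) = (1/7) · 924 = 132.
σ^{2k} = (σ²)^k = (24/11)^6 = 191102976/1771561.

Therefore m_{12} = σ^{12} · C_6 = (191102976/1771561) · 132 = 2293235712/161051.


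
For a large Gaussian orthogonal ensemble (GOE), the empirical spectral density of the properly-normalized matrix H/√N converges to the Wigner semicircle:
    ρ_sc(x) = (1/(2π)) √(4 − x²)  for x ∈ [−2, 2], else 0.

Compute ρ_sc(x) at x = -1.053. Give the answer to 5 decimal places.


ρ_sc(x) = (1/(2π)) √(4 − x²). With x = -1.053:
  4 − x² = 4 − (-1.053)² = 4 − 1.108809 = 2.891191.
  √(4 − x²) = 1.700350.
  1/(2π) = 0.159155.
  ρ_sc(-1.053) = 0.159155 · 1.700350 = 0.270619.

Rounded to 5 decimal places: ρ_sc(-1.053) ≈ 0.27062.


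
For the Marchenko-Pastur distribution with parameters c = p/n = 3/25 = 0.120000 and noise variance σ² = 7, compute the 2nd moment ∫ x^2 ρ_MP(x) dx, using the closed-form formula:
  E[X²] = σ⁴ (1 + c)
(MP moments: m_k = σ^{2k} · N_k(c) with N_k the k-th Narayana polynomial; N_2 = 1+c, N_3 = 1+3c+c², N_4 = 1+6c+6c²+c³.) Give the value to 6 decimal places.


E[X²] = σ⁴ (1 + c) (second MP moment). With σ² = 7 (so σ⁴ = 49) and c = 3/25 = 0.120000: E[X²] = 49 · (1 + 0.120000) = 49 · 1.120000.

So E[X^2] = 54.880000.
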